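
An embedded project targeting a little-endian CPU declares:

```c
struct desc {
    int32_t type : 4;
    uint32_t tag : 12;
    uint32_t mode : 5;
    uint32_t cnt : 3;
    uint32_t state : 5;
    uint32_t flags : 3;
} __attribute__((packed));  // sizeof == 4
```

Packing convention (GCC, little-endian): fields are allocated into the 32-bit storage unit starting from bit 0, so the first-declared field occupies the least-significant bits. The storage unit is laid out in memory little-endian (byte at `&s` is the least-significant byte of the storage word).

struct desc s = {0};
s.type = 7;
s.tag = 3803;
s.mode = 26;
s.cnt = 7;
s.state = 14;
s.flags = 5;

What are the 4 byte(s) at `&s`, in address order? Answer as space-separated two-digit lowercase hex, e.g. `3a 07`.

b7 ed fa ae

[0+:4] type=7 & 0xf = 0x7; word=0x00000007
[4+:12] tag=3803 & 0xfff = 0xedb; word=0x0000edb7
[16+:5] mode=26 & 0x1f = 0x1a; word=0x001aedb7
[21+:3] cnt=7 & 0x7 = 0x7; word=0x00faedb7
[24+:5] state=14 & 0x1f = 0xe; word=0x0efaedb7
[29+:3] flags=5 & 0x7 = 0x5; word=0xaefaedb7
word = 0xaefaedb7 → little-endian bytes:
  [0]=0xb7  [1]=0xed  [2]=0xfa  [3]=0xae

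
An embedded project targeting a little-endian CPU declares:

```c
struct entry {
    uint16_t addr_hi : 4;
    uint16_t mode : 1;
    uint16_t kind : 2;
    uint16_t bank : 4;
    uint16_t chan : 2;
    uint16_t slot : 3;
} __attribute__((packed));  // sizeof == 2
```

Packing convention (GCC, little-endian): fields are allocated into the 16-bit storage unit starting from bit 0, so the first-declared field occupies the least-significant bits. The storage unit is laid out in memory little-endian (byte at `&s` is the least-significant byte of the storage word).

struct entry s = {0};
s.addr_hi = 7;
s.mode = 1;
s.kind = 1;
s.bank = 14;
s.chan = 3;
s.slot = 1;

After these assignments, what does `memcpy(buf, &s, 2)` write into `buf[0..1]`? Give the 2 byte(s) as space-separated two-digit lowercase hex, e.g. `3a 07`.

[0+:4] addr_hi=7 & 0xf = 0x7; word=0x0007
[4+:1] mode=1 & 0x1 = 0x1; word=0x0017
[5+:2] kind=1 & 0x3 = 0x1; word=0x0037
[7+:4] bank=14 & 0xf = 0xe; word=0x0737
[11+:2] chan=3 & 0x3 = 0x3; word=0x1f37
[13+:3] slot=1 & 0x7 = 0x1; word=0x3f37
word = 0x3f37 → little-endian bytes:
  [0]=0x37  [1]=0x3f

37 3f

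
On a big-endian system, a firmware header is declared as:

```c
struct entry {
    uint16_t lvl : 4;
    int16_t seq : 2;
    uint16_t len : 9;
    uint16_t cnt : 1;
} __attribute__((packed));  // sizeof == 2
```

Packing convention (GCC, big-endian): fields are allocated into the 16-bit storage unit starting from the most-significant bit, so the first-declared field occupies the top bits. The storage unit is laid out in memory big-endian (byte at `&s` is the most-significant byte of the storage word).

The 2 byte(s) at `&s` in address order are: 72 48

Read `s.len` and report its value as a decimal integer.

[0]=0x72 [1]=0x48 (big-endian) → word 0x7248
lvl [12+:4] = (word>>12) & 0xf = 7
seq [10+:2] = (word>>10) & 0x3 = 0
len [1+:9] = (word>>1) & 0x1ff = 292  ←
cnt [0+:1] = (word>>0) & 0x1 = 0

292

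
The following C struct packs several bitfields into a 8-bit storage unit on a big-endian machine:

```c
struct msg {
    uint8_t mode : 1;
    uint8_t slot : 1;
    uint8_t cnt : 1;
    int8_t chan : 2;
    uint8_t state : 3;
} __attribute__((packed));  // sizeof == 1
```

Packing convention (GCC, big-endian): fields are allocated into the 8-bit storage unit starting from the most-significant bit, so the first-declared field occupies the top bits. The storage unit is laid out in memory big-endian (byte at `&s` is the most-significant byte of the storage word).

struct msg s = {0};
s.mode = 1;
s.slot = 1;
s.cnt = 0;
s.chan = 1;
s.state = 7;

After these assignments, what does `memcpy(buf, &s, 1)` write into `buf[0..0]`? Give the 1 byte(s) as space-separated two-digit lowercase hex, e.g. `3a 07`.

[7+:1] mode=1 & 0x1 = 0x1; word=0x80
[6+:1] slot=1 & 0x1 = 0x1; word=0xc0
[5+:1] cnt=0 & 0x1 = 0x0; word=0xc0
[3+:2] chan=1 & 0x3 = 0x1; word=0xc8
[0+:3] state=7 & 0x7 = 0x7; word=0xcf
word = 0xcf → big-endian bytes:
  [0]=0xcf

cf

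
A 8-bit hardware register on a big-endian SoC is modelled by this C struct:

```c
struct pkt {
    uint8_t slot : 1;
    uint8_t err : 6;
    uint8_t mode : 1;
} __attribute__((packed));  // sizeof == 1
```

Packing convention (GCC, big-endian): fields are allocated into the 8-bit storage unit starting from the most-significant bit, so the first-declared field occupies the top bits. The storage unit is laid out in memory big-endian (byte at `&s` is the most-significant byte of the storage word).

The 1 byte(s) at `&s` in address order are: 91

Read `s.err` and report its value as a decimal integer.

8

[0]=0x91 (big-endian) → word 0x91
slot [7+:1] = (word>>7) & 0x1 = 1
err [1+:6] = (word>>1) & 0x3f = 8  ←
mode [0+:1] = (word>>0) & 0x1 = 1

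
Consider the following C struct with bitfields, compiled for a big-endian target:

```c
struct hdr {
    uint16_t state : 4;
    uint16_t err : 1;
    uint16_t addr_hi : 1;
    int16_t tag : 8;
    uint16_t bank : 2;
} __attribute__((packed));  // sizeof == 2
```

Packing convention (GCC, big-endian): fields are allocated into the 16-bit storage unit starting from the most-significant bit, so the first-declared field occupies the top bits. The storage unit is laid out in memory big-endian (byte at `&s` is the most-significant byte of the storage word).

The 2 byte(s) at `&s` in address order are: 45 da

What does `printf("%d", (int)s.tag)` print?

118

[0]=0x45 [1]=0xda (big-endian) → word 0x45da
state:4 @ bit 12 → (0x45da>>12)&0xf = 0x4
err:1 @ bit 11 → (0x45da>>11)&0x1 = 0x0
addr_hi:1 @ bit 10 → (0x45da>>10)&0x1 = 0x1
tag:8 @ bit 2 → (0x45da>>2)&0xff = 0x76  ←
bank:2 @ bit 0 → (0x45da>>0)&0x3 = 0x2
tag signed 8b, MSB=0: value = 118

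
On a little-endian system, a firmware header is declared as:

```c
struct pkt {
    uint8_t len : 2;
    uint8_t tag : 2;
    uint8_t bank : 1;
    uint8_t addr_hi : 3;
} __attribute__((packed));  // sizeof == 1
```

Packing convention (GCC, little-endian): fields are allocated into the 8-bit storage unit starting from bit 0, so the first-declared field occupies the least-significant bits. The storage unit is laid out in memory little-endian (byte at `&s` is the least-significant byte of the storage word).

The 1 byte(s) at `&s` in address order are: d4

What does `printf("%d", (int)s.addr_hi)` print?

[0]=0xd4 (little-endian) → word 0xd4
len [0+:2] = (word>>0) & 0x3 = 0
tag [2+:2] = (word>>2) & 0x3 = 1
bank [4+:1] = (word>>4) & 0x1 = 1
addr_hi [5+:3] = (word>>5) & 0x7 = 6  ←

6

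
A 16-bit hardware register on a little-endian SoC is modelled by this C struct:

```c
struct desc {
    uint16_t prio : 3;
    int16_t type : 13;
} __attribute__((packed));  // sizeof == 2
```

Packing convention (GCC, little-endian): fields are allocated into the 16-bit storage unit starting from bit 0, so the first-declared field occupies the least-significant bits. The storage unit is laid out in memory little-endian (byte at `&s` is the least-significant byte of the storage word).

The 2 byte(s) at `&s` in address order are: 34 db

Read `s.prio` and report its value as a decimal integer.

[0]=0x34 [1]=0xdb (little-endian) → word 0xdb34
prio:3 @ bit 0 → (0xdb34>>0)&0x7 = 0x4  ←
type:13 @ bit 3 → (0xdb34>>3)&0x1fff = 0x1b66

4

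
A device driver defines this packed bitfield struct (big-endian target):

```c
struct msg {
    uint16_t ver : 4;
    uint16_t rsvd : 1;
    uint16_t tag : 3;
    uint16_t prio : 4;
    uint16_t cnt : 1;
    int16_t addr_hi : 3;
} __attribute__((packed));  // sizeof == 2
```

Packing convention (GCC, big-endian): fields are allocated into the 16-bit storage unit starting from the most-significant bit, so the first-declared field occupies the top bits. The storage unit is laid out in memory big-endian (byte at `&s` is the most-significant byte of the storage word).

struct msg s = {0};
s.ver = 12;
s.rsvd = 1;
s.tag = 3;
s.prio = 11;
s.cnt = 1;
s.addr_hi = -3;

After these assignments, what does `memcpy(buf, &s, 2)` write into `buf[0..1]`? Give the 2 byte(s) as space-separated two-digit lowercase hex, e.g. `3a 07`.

cb bd

ver:4 = 12 → 0xc << 12 → word 0xc000
rsvd:1 = 1 → 0x1 << 11 → word 0xc800
tag:3 = 3 → 0x3 << 8 → word 0xcb00
prio:4 = 11 → 0xb << 4 → word 0xcbb0
cnt:1 = 1 → 0x1 << 3 → word 0xcbb8
addr_hi:3 = -3 → 0x5 << 0 → word 0xcbbd
word = 0xcbbd → big-endian bytes:
  [0]=0xcb  [1]=0xbd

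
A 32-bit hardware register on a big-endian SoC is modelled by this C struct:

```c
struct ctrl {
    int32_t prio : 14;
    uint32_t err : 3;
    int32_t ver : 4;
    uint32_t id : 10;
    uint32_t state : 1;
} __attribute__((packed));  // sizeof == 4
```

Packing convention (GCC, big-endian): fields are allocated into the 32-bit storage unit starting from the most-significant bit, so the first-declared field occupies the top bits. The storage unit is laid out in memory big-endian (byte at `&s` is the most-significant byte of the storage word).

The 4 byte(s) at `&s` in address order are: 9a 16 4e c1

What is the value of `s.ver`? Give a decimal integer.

-7

[0]=0x9a [1]=0x16 [2]=0x4e [3]=0xc1 (big-endian) → word 0x9a164ec1
prio:14 @ bit 18 → (0x9a164ec1>>18)&0x3fff = 0x2685
err:3 @ bit 15 → (0x9a164ec1>>15)&0x7 = 0x4
ver:4 @ bit 11 → (0x9a164ec1>>11)&0xf = 0x9  ←
id:10 @ bit 1 → (0x9a164ec1>>1)&0x3ff = 0x360
state:1 @ bit 0 → (0x9a164ec1>>0)&0x1 = 0x1
ver signed 4b, MSB=1: 9 - 16 = -7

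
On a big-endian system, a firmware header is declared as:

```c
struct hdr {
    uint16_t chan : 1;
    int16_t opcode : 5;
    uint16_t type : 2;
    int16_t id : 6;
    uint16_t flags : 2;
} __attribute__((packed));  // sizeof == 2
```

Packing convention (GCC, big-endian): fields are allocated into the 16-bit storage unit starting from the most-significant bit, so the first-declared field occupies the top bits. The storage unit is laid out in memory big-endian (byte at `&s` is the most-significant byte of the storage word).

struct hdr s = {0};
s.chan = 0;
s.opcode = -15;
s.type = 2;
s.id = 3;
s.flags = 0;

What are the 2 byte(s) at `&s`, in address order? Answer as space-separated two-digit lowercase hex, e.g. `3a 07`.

[15+:1] chan=0 & 0x1 = 0x0; word=0x0000
[10+:5] opcode=-15 & 0x1f = 0x11; word=0x4400
[8+:2] type=2 & 0x3 = 0x2; word=0x4600
[2+:6] id=3 & 0x3f = 0x3; word=0x460c
[0+:2] flags=0 & 0x3 = 0x0; word=0x460c
word = 0x460c → big-endian bytes:
  [0]=0x46  [1]=0x0c

46 0c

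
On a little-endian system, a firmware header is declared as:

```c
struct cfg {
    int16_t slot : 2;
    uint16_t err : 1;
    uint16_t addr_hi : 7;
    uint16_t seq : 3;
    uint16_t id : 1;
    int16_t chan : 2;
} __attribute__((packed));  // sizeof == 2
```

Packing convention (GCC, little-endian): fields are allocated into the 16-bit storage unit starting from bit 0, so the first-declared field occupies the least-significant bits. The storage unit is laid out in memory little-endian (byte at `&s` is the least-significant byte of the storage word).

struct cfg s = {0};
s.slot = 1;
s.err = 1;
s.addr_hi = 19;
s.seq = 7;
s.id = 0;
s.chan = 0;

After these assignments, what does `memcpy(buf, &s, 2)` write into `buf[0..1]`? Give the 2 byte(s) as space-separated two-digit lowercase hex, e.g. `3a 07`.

slot (2b) val=1 bits=0x1 at bit 0: 0x0001
err (1b) val=1 bits=0x1 at bit 2: 0x0005
addr_hi (7b) val=19 bits=0x13 at bit 3: 0x009d
seq (3b) val=7 bits=0x7 at bit 10: 0x1c9d
id (1b) val=0 bits=0x0 at bit 13: 0x1c9d
chan (2b) val=0 bits=0x0 at bit 14: 0x1c9d
word = 0x1c9d → little-endian bytes:
  [0]=0x9d  [1]=0x1c

9d 1c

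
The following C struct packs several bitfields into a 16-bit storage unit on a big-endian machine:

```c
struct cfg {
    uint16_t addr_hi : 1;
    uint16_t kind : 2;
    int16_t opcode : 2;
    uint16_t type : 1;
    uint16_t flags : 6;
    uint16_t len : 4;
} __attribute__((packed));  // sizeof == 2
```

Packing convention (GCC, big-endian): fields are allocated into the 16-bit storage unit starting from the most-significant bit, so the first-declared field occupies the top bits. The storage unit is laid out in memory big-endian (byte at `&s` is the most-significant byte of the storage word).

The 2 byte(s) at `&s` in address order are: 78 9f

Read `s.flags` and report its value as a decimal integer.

[0]=0x78 [1]=0x9f (big-endian) → word 0x789f
addr_hi:1 @ bit 15 → (0x789f>>15)&0x1 = 0x0
kind:2 @ bit 13 → (0x789f>>13)&0x3 = 0x3
opcode:2 @ bit 11 → (0x789f>>11)&0x3 = 0x3
type:1 @ bit 10 → (0x789f>>10)&0x1 = 0x0
flags:6 @ bit 4 → (0x789f>>4)&0x3f = 0x9  ←
len:4 @ bit 0 → (0x789f>>0)&0xf = 0xf

9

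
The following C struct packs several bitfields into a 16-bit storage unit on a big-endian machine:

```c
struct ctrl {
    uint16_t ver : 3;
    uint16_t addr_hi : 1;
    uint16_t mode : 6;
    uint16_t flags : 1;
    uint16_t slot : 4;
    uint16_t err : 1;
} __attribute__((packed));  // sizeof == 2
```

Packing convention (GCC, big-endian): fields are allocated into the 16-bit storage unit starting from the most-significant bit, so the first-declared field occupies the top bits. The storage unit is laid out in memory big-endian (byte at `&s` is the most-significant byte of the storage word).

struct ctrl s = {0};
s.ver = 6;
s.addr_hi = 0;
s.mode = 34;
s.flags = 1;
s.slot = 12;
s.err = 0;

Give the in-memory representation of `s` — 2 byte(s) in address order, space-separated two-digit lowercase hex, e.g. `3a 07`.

c8 b8

[13+:3] ver=6 & 0x7 = 0x6; word=0xc000
[12+:1] addr_hi=0 & 0x1 = 0x0; word=0xc000
[6+:6] mode=34 & 0x3f = 0x22; word=0xc880
[5+:1] flags=1 & 0x1 = 0x1; word=0xc8a0
[1+:4] slot=12 & 0xf = 0xc; word=0xc8b8
[0+:1] err=0 & 0x1 = 0x0; word=0xc8b8
word = 0xc8b8 → big-endian bytes:
  [0]=0xc8  [1]=0xb8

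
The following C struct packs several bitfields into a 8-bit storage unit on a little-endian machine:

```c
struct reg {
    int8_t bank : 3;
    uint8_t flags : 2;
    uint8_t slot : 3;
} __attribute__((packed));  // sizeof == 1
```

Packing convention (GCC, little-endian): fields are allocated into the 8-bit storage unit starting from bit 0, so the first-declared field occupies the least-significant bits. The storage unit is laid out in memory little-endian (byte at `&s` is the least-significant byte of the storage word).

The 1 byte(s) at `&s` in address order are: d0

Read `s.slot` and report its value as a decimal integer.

[0]=0xd0 (little-endian) → word 0xd0
bank [0+:3] = (word>>0) & 0x7 = 0
flags [3+:2] = (word>>3) & 0x3 = 2
slot [5+:3] = (word>>5) & 0x7 = 6  ←

6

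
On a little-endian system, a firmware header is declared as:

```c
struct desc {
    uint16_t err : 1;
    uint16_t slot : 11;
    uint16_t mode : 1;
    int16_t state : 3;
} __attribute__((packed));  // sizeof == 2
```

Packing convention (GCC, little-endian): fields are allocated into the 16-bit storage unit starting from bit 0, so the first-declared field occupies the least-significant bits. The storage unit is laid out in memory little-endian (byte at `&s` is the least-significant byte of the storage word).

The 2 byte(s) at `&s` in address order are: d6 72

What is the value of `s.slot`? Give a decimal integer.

363

[0]=0xd6 [1]=0x72 (little-endian) → word 0x72d6
err [0+:1] = (word>>0) & 0x1 = 0
slot [1+:11] = (word>>1) & 0x7ff = 363  ←
mode [12+:1] = (word>>12) & 0x1 = 1
state [13+:3] = (word>>13) & 0x7 = 3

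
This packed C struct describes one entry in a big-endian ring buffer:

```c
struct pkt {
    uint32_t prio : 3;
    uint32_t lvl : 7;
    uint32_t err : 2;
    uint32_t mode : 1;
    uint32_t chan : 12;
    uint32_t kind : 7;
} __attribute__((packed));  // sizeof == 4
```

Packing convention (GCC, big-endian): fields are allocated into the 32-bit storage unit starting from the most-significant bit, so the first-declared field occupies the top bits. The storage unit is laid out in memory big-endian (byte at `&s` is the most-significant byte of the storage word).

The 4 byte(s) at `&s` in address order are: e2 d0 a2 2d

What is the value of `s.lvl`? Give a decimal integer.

[0]=0xe2 [1]=0xd0 [2]=0xa2 [3]=0x2d (big-endian) → word 0xe2d0a22d
prio:3 @ bit 29 → (0xe2d0a22d>>29)&0x7 = 0x7
lvl:7 @ bit 22 → (0xe2d0a22d>>22)&0x7f = 0xb  ←
err:2 @ bit 20 → (0xe2d0a22d>>20)&0x3 = 0x1
mode:1 @ bit 19 → (0xe2d0a22d>>19)&0x1 = 0x0
chan:12 @ bit 7 → (0xe2d0a22d>>7)&0xfff = 0x144
kind:7 @ bit 0 → (0xe2d0a22d>>0)&0x7f = 0x2d

11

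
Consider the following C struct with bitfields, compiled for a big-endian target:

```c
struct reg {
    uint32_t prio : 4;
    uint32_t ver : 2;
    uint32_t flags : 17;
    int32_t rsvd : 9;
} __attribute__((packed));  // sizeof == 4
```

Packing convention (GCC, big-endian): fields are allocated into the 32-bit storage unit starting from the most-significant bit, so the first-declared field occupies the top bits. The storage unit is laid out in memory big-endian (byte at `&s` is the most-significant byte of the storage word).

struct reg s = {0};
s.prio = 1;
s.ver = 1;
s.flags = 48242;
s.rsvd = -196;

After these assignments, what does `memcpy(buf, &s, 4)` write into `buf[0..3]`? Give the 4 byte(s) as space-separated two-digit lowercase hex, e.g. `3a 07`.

15 78 e5 3c

prio (4b) val=1 bits=0x1 at bit 28: 0x10000000
ver (2b) val=1 bits=0x1 at bit 26: 0x14000000
flags (17b) val=48242 bits=0xbc72 at bit 9: 0x1578e400
rsvd (9b) val=-196 bits=0x13c at bit 0: 0x1578e53c
word = 0x1578e53c → big-endian bytes:
  [0]=0x15  [1]=0x78  [2]=0xe5  [3]=0x3c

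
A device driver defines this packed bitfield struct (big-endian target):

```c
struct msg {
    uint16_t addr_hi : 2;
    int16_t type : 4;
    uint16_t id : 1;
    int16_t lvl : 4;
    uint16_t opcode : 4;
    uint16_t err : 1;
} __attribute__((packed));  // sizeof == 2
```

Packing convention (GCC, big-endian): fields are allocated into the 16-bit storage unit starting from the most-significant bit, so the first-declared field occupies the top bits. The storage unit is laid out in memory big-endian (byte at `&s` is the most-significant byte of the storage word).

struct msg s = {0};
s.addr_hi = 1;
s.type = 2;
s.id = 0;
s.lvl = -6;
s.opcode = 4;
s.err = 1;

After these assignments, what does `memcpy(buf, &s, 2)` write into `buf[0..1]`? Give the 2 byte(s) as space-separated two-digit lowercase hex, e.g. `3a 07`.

addr_hi (2b) val=1 bits=0x1 at bit 14: 0x4000
type (4b) val=2 bits=0x2 at bit 10: 0x4800
id (1b) val=0 bits=0x0 at bit 9: 0x4800
lvl (4b) val=-6 bits=0xa at bit 5: 0x4940
opcode (4b) val=4 bits=0x4 at bit 1: 0x4948
err (1b) val=1 bits=0x1 at bit 0: 0x4949
word = 0x4949 → big-endian bytes:
  [0]=0x49  [1]=0x49

49 49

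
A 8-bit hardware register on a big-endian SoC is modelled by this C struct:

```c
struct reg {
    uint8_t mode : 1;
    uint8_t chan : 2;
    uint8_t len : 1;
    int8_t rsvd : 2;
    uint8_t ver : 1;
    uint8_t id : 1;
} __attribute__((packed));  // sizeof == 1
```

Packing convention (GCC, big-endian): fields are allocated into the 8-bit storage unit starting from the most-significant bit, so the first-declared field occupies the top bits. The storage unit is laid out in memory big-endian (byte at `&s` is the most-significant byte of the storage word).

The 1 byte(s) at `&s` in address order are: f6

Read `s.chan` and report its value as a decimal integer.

3

[0]=0xf6 (big-endian) → word 0xf6
mode:1 @ bit 7 → (0xf6>>7)&0x1 = 0x1
chan:2 @ bit 5 → (0xf6>>5)&0x3 = 0x3  ←
len:1 @ bit 4 → (0xf6>>4)&0x1 = 0x1
rsvd:2 @ bit 2 → (0xf6>>2)&0x3 = 0x1
ver:1 @ bit 1 → (0xf6>>1)&0x1 = 0x1
id:1 @ bit 0 → (0xf6>>0)&0x1 = 0x0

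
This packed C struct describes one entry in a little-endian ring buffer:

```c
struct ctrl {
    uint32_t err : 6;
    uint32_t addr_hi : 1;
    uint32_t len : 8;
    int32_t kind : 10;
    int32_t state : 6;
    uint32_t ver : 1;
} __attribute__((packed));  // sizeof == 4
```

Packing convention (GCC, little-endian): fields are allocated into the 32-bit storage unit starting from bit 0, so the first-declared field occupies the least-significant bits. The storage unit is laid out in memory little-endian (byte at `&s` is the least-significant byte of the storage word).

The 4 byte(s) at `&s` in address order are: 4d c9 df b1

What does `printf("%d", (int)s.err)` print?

[0]=0x4d [1]=0xc9 [2]=0xdf [3]=0xb1 (little-endian) → word 0xb1dfc94d
err:6 @ bit 0 → (0xb1dfc94d>>0)&0x3f = 0xd  ←
addr_hi:1 @ bit 6 → (0xb1dfc94d>>6)&0x1 = 0x1
len:8 @ bit 7 → (0xb1dfc94d>>7)&0xff = 0x92
kind:10 @ bit 15 → (0xb1dfc94d>>15)&0x3ff = 0x3bf
state:6 @ bit 25 → (0xb1dfc94d>>25)&0x3f = 0x18
ver:1 @ bit 31 → (0xb1dfc94d>>31)&0x1 = 0x1

13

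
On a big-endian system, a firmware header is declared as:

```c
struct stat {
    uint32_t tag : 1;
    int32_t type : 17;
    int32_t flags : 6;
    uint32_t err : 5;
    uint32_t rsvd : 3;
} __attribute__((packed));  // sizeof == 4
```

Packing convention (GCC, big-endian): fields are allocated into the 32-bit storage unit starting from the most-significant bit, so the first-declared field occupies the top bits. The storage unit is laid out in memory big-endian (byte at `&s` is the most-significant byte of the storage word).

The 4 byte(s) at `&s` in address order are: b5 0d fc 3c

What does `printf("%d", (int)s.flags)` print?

-4

[0]=0xb5 [1]=0x0d [2]=0xfc [3]=0x3c (big-endian) → word 0xb50dfc3c
tag [31+:1] = (word>>31) & 0x1 = 1
type [14+:17] = (word>>14) & 0x1ffff = 54327
flags [8+:6] = (word>>8) & 0x3f = 60  ←
err [3+:5] = (word>>3) & 0x1f = 7
rsvd [0+:3] = (word>>0) & 0x7 = 4
flags signed 6b, MSB=1: 60 - 64 = -4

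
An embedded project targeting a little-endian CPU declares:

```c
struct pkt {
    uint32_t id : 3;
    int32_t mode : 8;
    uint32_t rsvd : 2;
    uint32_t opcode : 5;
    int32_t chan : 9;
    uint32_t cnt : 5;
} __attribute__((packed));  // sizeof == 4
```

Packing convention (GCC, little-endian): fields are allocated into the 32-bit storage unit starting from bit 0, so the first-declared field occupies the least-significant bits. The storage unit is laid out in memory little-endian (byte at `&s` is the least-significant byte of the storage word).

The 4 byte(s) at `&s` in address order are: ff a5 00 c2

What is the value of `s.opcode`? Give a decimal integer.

5

[0]=0xff [1]=0xa5 [2]=0x00 [3]=0xc2 (little-endian) → word 0xc200a5ff
id [0+:3] = (word>>0) & 0x7 = 7
mode [3+:8] = (word>>3) & 0xff = 191
rsvd [11+:2] = (word>>11) & 0x3 = 0
opcode [13+:5] = (word>>13) & 0x1f = 5  ←
chan [18+:9] = (word>>18) & 0x1ff = 128
cnt [27+:5] = (word>>27) & 0x1f = 24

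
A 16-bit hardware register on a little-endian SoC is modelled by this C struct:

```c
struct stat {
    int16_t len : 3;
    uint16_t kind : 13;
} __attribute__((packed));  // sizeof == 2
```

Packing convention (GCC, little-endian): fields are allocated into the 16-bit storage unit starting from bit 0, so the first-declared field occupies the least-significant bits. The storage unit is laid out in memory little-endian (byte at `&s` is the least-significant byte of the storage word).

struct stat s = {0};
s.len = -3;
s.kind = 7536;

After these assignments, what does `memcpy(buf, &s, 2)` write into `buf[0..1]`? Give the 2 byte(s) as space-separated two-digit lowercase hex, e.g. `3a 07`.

85 eb

len:3 = -3 → 0x5 << 0 → word 0x0005
kind:13 = 7536 → 0x1d70 << 3 → word 0xeb85
word = 0xeb85 → little-endian bytes:
  [0]=0x85  [1]=0xeb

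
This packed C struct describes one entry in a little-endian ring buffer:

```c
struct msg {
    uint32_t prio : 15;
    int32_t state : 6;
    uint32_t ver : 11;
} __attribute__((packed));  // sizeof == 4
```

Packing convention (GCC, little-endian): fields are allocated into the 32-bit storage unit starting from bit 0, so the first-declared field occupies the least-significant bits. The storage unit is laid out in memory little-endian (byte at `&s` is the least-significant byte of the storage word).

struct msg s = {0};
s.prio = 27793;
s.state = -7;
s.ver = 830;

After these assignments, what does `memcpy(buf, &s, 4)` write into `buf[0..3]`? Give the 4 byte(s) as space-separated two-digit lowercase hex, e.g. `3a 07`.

91 ec dc 67

[0+:15] prio=27793 & 0x7fff = 0x6c91; word=0x00006c91
[15+:6] state=-7 & 0x3f = 0x39; word=0x001cec91
[21+:11] ver=830 & 0x7ff = 0x33e; word=0x67dcec91
word = 0x67dcec91 → little-endian bytes:
  [0]=0x91  [1]=0xec  [2]=0xdc  [3]=0x67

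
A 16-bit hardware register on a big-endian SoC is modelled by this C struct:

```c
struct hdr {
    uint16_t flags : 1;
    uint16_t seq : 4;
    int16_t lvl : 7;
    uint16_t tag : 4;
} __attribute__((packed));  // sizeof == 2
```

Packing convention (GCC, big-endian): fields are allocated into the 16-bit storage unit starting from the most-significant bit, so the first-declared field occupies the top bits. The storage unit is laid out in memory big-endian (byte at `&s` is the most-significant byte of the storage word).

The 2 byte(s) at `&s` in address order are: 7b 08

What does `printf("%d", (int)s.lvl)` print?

48

[0]=0x7b [1]=0x08 (big-endian) → word 0x7b08
flags:1 @ bit 15 → (0x7b08>>15)&0x1 = 0x0
seq:4 @ bit 11 → (0x7b08>>11)&0xf = 0xf
lvl:7 @ bit 4 → (0x7b08>>4)&0x7f = 0x30  ←
tag:4 @ bit 0 → (0x7b08>>0)&0xf = 0x8
lvl signed 7b, MSB=0: value = 48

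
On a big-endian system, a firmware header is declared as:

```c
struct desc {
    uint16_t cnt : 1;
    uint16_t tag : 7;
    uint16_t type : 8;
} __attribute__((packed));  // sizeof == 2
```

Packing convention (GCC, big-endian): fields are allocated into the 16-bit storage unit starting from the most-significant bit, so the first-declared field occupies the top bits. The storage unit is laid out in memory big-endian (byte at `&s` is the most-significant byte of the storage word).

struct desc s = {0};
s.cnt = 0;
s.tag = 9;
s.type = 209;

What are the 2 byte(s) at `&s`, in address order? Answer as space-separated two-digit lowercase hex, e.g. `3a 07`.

09 d1

cnt:1 = 0 → 0x0 << 15 → word 0x0000
tag:7 = 9 → 0x9 << 8 → word 0x0900
type:8 = 209 → 0xd1 << 0 → word 0x09d1
word = 0x09d1 → big-endian bytes:
  [0]=0x09  [1]=0xd1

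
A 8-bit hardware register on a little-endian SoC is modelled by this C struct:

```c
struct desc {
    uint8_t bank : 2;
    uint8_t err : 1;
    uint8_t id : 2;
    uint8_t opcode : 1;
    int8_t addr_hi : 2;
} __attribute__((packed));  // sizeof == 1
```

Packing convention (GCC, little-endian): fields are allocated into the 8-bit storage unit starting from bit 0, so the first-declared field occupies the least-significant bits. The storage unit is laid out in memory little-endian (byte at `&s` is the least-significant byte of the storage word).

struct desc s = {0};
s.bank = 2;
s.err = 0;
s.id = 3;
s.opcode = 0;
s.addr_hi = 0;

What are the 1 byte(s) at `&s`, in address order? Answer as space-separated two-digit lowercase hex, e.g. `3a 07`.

1a

bank:2 = 2 → 0x2 << 0 → word 0x02
err:1 = 0 → 0x0 << 2 → word 0x02
id:2 = 3 → 0x3 << 3 → word 0x1a
opcode:1 = 0 → 0x0 << 5 → word 0x1a
addr_hi:2 = 0 → 0x0 << 6 → word 0x1a
word = 0x1a → little-endian bytes:
  [0]=0x1a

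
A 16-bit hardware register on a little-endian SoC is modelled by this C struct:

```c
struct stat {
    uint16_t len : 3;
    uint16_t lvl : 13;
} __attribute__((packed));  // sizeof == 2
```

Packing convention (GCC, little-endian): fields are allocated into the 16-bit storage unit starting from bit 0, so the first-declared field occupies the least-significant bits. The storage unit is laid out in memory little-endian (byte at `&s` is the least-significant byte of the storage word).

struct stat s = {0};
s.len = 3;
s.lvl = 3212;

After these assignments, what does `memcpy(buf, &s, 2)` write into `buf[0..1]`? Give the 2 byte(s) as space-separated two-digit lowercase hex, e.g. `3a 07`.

len (3b) val=3 bits=0x3 at bit 0: 0x0003
lvl (13b) val=3212 bits=0xc8c at bit 3: 0x6463
word = 0x6463 → little-endian bytes:
  [0]=0x63  [1]=0x64

63 64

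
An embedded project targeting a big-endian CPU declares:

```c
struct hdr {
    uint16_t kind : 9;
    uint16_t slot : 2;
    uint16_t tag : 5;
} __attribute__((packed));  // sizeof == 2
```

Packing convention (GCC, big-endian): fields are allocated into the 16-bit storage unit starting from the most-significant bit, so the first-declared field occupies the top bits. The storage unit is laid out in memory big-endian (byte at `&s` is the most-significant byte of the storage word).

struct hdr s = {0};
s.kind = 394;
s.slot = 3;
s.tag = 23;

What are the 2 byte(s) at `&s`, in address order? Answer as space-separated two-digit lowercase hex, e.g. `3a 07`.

c5 77

kind:9 = 394 → 0x18a << 7 → word 0xc500
slot:2 = 3 → 0x3 << 5 → word 0xc560
tag:5 = 23 → 0x17 << 0 → word 0xc577
word = 0xc577 → big-endian bytes:
  [0]=0xc5  [1]=0x77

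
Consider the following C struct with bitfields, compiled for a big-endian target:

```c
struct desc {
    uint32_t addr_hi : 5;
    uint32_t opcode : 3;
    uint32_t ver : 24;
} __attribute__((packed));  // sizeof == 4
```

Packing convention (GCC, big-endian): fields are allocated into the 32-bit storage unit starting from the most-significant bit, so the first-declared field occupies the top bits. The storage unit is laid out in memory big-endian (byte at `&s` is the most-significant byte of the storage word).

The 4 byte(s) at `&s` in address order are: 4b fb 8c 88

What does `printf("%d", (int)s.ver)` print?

[0]=0x4b [1]=0xfb [2]=0x8c [3]=0x88 (big-endian) → word 0x4bfb8c88
addr_hi:5 @ bit 27 → (0x4bfb8c88>>27)&0x1f = 0x9
opcode:3 @ bit 24 → (0x4bfb8c88>>24)&0x7 = 0x3
ver:24 @ bit 0 → (0x4bfb8c88>>0)&0xffffff = 0xfb8c88  ←

16485512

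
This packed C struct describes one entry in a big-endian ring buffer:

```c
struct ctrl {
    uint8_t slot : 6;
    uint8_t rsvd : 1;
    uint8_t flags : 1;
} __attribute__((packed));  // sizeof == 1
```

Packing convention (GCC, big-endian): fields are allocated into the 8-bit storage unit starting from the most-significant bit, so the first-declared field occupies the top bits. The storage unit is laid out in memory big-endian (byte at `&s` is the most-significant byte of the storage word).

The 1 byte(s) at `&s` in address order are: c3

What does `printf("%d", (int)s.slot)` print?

48

[0]=0xc3 (big-endian) → word 0xc3
slot [2+:6] = (word>>2) & 0x3f = 48  ←
rsvd [1+:1] = (word>>1) & 0x1 = 1
flags [0+:1] = (word>>0) & 0x1 = 1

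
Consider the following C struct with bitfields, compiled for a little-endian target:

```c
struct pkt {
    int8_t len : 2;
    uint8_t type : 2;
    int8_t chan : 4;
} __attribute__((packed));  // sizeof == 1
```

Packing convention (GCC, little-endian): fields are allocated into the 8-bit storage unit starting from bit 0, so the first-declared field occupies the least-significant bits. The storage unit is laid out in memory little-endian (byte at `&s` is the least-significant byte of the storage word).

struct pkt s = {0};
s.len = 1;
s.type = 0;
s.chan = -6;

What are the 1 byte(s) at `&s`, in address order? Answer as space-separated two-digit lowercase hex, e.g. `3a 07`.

a1

len (2b) val=1 bits=0x1 at bit 0: 0x01
type (2b) val=0 bits=0x0 at bit 2: 0x01
chan (4b) val=-6 bits=0xa at bit 4: 0xa1
word = 0xa1 → little-endian bytes:
  [0]=0xa1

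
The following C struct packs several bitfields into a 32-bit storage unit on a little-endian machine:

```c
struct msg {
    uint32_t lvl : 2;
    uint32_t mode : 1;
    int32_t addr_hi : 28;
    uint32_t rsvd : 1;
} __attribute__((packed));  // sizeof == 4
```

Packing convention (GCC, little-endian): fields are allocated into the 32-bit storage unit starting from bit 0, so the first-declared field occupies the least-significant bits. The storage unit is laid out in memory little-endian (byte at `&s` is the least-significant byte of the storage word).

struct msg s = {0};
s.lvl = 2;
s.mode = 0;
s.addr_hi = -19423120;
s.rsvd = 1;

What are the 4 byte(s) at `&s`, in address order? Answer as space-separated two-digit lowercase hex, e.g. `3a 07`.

82 03 bd f6

lvl:2 = 2 → 0x2 << 0 → word 0x00000002
mode:1 = 0 → 0x0 << 2 → word 0x00000002
addr_hi:28 = -19423120 → 0xed7a070 << 3 → word 0x76bd0382
rsvd:1 = 1 → 0x1 << 31 → word 0xf6bd0382
word = 0xf6bd0382 → little-endian bytes:
  [0]=0x82  [1]=0x03  [2]=0xbd  [3]=0xf6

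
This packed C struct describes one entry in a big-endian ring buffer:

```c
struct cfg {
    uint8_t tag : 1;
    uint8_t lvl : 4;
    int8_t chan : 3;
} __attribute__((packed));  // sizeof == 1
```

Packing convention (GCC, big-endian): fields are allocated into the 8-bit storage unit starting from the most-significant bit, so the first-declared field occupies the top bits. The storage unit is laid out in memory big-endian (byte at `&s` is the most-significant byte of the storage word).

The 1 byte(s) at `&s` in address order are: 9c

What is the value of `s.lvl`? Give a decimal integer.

[0]=0x9c (big-endian) → word 0x9c
tag [7+:1] = (word>>7) & 0x1 = 1
lvl [3+:4] = (word>>3) & 0xf = 3  ←
chan [0+:3] = (word>>0) & 0x7 = 4

3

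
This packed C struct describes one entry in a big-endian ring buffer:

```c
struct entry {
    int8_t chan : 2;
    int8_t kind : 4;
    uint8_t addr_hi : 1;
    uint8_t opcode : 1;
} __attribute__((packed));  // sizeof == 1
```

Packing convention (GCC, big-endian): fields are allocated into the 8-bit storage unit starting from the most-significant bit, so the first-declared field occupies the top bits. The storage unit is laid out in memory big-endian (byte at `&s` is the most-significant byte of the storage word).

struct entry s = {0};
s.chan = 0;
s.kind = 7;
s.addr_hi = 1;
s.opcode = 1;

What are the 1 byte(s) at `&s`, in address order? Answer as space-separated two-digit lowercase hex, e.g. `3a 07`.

chan:2 = 0 → 0x0 << 6 → word 0x00
kind:4 = 7 → 0x7 << 2 → word 0x1c
addr_hi:1 = 1 → 0x1 << 1 → word 0x1e
opcode:1 = 1 → 0x1 << 0 → word 0x1f
word = 0x1f → big-endian bytes:
  [0]=0x1f

1f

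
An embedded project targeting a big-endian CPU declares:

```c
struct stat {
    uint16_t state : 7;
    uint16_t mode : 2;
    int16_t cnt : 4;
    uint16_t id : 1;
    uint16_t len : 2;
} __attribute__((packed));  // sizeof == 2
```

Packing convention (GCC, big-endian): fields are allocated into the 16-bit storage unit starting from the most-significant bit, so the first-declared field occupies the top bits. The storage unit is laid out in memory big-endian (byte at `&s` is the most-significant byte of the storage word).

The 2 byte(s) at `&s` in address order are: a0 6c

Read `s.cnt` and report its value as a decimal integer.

[0]=0xa0 [1]=0x6c (big-endian) → word 0xa06c
state:7 @ bit 9 → (0xa06c>>9)&0x7f = 0x50
mode:2 @ bit 7 → (0xa06c>>7)&0x3 = 0x0
cnt:4 @ bit 3 → (0xa06c>>3)&0xf = 0xd  ←
id:1 @ bit 2 → (0xa06c>>2)&0x1 = 0x1
len:2 @ bit 0 → (0xa06c>>0)&0x3 = 0x0
cnt signed 4b, MSB=1: 13 - 16 = -3

-3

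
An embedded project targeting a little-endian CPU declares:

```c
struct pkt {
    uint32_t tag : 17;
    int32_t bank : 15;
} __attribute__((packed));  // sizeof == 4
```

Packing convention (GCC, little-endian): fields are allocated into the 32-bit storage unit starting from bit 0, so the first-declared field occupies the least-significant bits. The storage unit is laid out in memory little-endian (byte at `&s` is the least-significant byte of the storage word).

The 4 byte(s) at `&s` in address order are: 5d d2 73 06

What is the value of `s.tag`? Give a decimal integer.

119389

[0]=0x5d [1]=0xd2 [2]=0x73 [3]=0x06 (little-endian) → word 0x0673d25d
tag:17 @ bit 0 → (0x0673d25d>>0)&0x1ffff = 0x1d25d  ←
bank:15 @ bit 17 → (0x0673d25d>>17)&0x7fff = 0x339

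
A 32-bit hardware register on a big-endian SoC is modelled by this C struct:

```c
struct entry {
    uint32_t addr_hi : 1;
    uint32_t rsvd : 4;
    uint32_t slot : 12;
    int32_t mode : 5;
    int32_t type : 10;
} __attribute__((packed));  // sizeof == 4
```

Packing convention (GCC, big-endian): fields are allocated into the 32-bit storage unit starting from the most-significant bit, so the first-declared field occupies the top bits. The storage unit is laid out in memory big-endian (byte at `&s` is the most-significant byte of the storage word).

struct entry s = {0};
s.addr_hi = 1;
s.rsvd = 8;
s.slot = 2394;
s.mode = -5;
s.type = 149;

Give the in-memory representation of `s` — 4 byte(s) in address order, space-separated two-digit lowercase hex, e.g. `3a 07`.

addr_hi:1 = 1 → 0x1 << 31 → word 0x80000000
rsvd:4 = 8 → 0x8 << 27 → word 0xc0000000
slot:12 = 2394 → 0x95a << 15 → word 0xc4ad0000
mode:5 = -5 → 0x1b << 10 → word 0xc4ad6c00
type:10 = 149 → 0x95 << 0 → word 0xc4ad6c95
word = 0xc4ad6c95 → big-endian bytes:
  [0]=0xc4  [1]=0xad  [2]=0x6c  [3]=0x95

c4 ad 6c 95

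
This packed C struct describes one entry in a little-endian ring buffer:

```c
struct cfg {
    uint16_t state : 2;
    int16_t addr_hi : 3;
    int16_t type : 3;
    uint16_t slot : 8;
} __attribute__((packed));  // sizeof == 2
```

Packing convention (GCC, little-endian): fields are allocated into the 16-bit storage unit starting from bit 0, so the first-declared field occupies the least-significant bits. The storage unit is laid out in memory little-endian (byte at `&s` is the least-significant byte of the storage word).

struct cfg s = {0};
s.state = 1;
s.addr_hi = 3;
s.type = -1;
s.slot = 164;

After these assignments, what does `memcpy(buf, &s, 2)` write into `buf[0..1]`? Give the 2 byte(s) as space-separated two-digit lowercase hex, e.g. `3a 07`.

ed a4

state:2 = 1 → 0x1 << 0 → word 0x0001
addr_hi:3 = 3 → 0x3 << 2 → word 0x000d
type:3 = -1 → 0x7 << 5 → word 0x00ed
slot:8 = 164 → 0xa4 << 8 → word 0xa4ed
word = 0xa4ed → little-endian bytes:
  [0]=0xed  [1]=0xa4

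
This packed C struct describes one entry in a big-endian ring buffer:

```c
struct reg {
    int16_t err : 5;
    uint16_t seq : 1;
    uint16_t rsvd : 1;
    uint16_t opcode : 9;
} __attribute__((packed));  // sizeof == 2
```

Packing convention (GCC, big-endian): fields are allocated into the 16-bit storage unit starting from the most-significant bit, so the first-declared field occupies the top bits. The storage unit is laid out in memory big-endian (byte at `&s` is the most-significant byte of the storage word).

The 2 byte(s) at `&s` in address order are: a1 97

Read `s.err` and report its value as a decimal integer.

[0]=0xa1 [1]=0x97 (big-endian) → word 0xa197
err:5 @ bit 11 → (0xa197>>11)&0x1f = 0x14  ←
seq:1 @ bit 10 → (0xa197>>10)&0x1 = 0x0
rsvd:1 @ bit 9 → (0xa197>>9)&0x1 = 0x0
opcode:9 @ bit 0 → (0xa197>>0)&0x1ff = 0x197
err signed 5b, MSB=1: 20 - 32 = -12

-12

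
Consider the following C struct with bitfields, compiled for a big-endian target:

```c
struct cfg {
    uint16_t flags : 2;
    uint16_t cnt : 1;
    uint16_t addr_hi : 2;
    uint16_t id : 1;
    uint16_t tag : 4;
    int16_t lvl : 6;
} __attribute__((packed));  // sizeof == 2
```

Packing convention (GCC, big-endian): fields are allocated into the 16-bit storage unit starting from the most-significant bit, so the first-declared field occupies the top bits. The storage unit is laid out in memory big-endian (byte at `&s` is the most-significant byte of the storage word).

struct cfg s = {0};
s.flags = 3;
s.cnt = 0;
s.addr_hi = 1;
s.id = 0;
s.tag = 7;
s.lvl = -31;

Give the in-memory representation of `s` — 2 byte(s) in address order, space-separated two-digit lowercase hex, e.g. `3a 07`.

c9 e1

flags (2b) val=3 bits=0x3 at bit 14: 0xc000
cnt (1b) val=0 bits=0x0 at bit 13: 0xc000
addr_hi (2b) val=1 bits=0x1 at bit 11: 0xc800
id (1b) val=0 bits=0x0 at bit 10: 0xc800
tag (4b) val=7 bits=0x7 at bit 6: 0xc9c0
lvl (6b) val=-31 bits=0x21 at bit 0: 0xc9e1
word = 0xc9e1 → big-endian bytes:
  [0]=0xc9  [1]=0xe1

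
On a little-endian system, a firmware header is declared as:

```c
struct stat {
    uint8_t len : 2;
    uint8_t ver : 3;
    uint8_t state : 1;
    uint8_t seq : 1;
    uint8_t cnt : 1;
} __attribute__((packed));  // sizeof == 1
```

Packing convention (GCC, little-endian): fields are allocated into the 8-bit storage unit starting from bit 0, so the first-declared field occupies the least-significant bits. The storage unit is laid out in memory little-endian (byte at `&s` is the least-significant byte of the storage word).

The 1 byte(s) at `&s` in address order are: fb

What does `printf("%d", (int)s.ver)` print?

6

[0]=0xfb (little-endian) → word 0xfb
len:2 @ bit 0 → (0xfb>>0)&0x3 = 0x3
ver:3 @ bit 2 → (0xfb>>2)&0x7 = 0x6  ←
state:1 @ bit 5 → (0xfb>>5)&0x1 = 0x1
seq:1 @ bit 6 → (0xfb>>6)&0x1 = 0x1
cnt:1 @ bit 7 → (0xfb>>7)&0x1 = 0x1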